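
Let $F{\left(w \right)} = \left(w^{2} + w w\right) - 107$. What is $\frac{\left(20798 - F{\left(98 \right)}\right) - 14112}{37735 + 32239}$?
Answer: $- \frac{12415}{69974} \approx -0.17742$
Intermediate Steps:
$F{\left(w \right)} = -107 + 2 w^{2}$ ($F{\left(w \right)} = \left(w^{2} + w^{2}\right) - 107 = 2 w^{2} - 107 = -107 + 2 w^{2}$)
$\frac{\left(20798 - F{\left(98 \right)}\right) - 14112}{37735 + 32239} = \frac{\left(20798 - \left(-107 + 2 \cdot 98^{2}\right)\right) - 14112}{37735 + 32239} = \frac{\left(20798 - \left(-107 + 2 \cdot 9604\right)\right) - 14112}{69974} = \left(\left(20798 - \left(-107 + 19208\right)\right) - 14112\right) \frac{1}{69974} = \left(\left(20798 - 19101\right) - 14112\right) \frac{1}{69974} = \left(1697 - 14112\right) \frac{1}{69974} = \left(-12415\right) \frac{1}{69974} = - \frac{12415}{69974}$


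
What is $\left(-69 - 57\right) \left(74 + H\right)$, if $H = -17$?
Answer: $-7182$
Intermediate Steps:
$\left(-69 - 57\right) \left(74 + H\right) = \left(-69 - 57\right) \left(74 - 17\right) = \left(-126\right) 57 = -7182$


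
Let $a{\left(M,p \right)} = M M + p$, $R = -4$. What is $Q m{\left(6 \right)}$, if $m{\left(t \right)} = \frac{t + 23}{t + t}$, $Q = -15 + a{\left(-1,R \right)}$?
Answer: $- \frac{87}{2} \approx -43.5$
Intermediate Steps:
$a{\left(M,p \right)} = p + M^{2}$ ($a{\left(M,p \right)} = M^{2} + p = p + M^{2}$)
$Q = -18$ ($Q = -15 - \left(4 - \left(-1\right)^{2}\right) = -15 + \left(-4 + 1\right) = -15 - 3 = -18$)
$m{\left(t \right)} = \frac{23 + t}{2 t}$
$Q m{\left(6 \right)} = - 18 \frac{23 + 6}{2 \cdot 6} = - 18 \cdot \frac{1}{2} \cdot \frac{1}{6} \cdot 29 = \left(-18\right) \frac{29}{12} = - \frac{87}{2}$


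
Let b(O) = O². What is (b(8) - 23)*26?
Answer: 1066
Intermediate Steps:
(b(8) - 23)*26 = (8² - 23)*26 = (64 - 23)*26 = 41*26 = 1066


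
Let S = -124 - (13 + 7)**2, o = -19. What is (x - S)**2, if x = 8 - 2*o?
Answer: 324900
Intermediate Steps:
S = -524 (S = -124 - 1*20**2 = -124 - 1*400 = -124 - 400 = -524)
x = 46 (x = 8 - 2*(-19) = 8 + 38 = 46)
(x - S)**2 = (46 - 1*(-524))**2 = (46 + 524)**2 = 570**2 = 324900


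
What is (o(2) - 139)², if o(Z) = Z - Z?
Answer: 19321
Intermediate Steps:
o(Z) = 0
(o(2) - 139)² = (0 - 139)² = (-139)² = 19321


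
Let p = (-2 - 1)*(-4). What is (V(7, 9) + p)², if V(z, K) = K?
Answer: 441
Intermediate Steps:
p = 12 (p = -3*(-4) = 12)
(V(7, 9) + p)² = (9 + 12)² = 21² = 441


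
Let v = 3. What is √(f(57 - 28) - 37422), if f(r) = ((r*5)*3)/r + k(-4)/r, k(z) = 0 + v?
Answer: 40*I*√19662/29 ≈ 193.41*I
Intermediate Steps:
k(z) = 3 (k(z) = 0 + 3 = 3)
f(r) = 15 + 3/r (f(r) = ((r*5)*3)/r + 3/r = ((5*r)*3)/r + 3/r = (15*r)/r + 3/r = 15 + 3/r)
√(f(57 - 28) - 37422) = √((15 + 3/(57 - 28)) - 37422) = √((15 + 3/29) - 37422) = √(438/29 - 37422) = √(-1084800/29) = 40*I*√19662/29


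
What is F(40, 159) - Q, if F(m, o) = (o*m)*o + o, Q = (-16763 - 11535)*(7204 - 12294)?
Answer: -143025421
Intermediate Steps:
Q = 144036820 (Q = -28298*(-5090) = 144036820)
F(m, o) = o + m*o² (F(m, o) = (m*o)*o + o = m*o² + o = o + m*o²)
F(40, 159) - Q = 159*(1 + 40*159) - 1*144036820 = 159*(1 + 6360) - 144036820 = 159*6361 - 144036820 = 1011399 - 144036820 = -143025421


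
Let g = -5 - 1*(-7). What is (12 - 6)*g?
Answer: 12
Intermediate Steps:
g = 2 (g = -5 + 7 = 2)
(12 - 6)*g = (12 - 6)*2 = 6*2 = 12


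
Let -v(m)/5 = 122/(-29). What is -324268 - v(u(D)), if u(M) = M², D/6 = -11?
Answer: -9404382/29 ≈ -3.2429e+5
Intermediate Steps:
D = -66 (D = 6*(-11) = -66)
v(m) = 610/29 (v(m) = -610/(-29) = -610*(-1)/29 = -5*(-122/29) = 610/29)
-324268 - v(u(D)) = -324268 - 1*610/29 = -324268 - 610/29 = -9404382/29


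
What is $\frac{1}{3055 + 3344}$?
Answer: $\frac{1}{6399} \approx 0.00015627$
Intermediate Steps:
$\frac{1}{3055 + 3344} = \frac{1}{6399}$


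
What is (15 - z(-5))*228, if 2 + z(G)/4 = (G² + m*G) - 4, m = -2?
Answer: -23028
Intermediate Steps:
z(G) = -24 - 8*G + 4*G² (z(G) = -8 + 4*((G² - 2*G) - 4) = -8 + 4*(-4 + G² - 2*G) = -8 + (-16 - 8*G + 4*G²) = -24 - 8*G + 4*G²)
(15 - z(-5))*228 = (15 - (-24 - 8*(-5) + 4*(-5)²))*228 = (15 - (-24 + 40 + 4*25))*228 = (15 - (-24 + 40 + 100))*228 = (15 - 1*116)*228 = (15 - 116)*228 = -101*228 = -23028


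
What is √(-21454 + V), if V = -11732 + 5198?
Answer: 2*I*√6997 ≈ 167.3*I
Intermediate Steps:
V = -6534
√(-21454 + V) = √(-21454 - 6534) = √(-27988) = 2*I*√6997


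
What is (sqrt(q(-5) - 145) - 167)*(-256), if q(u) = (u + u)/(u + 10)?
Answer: 42752 - 1792*I*sqrt(3) ≈ 42752.0 - 3103.8*I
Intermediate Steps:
q(u) = 2*u/(10 + u) (q(u) = (2*u)/(10 + u) = 2*u/(10 + u))
(sqrt(q(-5) - 145) - 167)*(-256) = (sqrt(2*(-5)/(10 - 5) - 145) - 167)*(-256) = (sqrt(2*(-5)/5 - 145) - 167)*(-256) = (sqrt(2*(-5)*(1/5) - 145) - 167)*(-256) = (sqrt(-2 - 145) - 167)*(-256) = (sqrt(-147) - 167)*(-256) = (7*I*sqrt(3) - 167)*(-256) = (-167 + 7*I*sqrt(3))*(-256) = 42752 - 1792*I*sqrt(3)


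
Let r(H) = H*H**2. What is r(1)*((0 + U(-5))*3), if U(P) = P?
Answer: -15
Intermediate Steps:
r(H) = H**3
r(1)*((0 + U(-5))*3) = 1**3*((0 - 5)*3) = 1*(-5*3) = 1*(-15) = -15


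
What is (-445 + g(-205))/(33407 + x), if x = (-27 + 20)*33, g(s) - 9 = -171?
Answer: -607/33176 ≈ -0.018296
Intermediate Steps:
g(s) = -162 (g(s) = 9 - 171 = -162)
x = -231 (x = -7*33 = -231)
(-445 + g(-205))/(33407 + x) = (-445 - 162)/(33407 - 231) = -607/33176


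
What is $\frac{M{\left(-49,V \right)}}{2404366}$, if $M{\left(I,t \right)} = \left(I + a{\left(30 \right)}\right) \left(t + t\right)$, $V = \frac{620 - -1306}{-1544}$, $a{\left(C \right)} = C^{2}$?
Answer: $- \frac{819513}{928085276} \approx -0.00088301$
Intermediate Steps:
$V = - \frac{963}{772}$ ($V = \left(620 + 1306\right) \left(- \frac{1}{1544}\right) = 1926 \left(- \frac{1}{1544}\right) = - \frac{963}{772} \approx -1.2474$)
$M{\left(I,t \right)} = 2 t \left(900 + I\right)$ ($M{\left(I,t \right)} = \left(I + 30^{2}\right) \left(t + t\right) = \left(I + 900\right) 2 t = \left(900 + I\right) 2 t = 2 t \left(900 + I\right)$)
$\frac{M{\left(-49,V \right)}}{2404366} = \frac{2 \left(- \frac{963}{772}\right) \left(900 - 49\right)}{2404366} = 2 \left(- \frac{963}{772}\right) 851 \cdot \frac{1}{2404366} = \left(- \frac{819513}{386}\right) \frac{1}{2404366} = - \frac{819513}{928085276}$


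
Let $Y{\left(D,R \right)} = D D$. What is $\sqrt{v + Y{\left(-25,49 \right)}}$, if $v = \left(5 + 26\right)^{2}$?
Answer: $\sqrt{1586} \approx 39.825$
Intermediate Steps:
$v = 961$ ($v = 31^{2} = 961$)
$Y{\left(D,R \right)} = D^{2}$
$\sqrt{v + Y{\left(-25,49 \right)}} = \sqrt{961 + \left(-25\right)^{2}} = \sqrt{961 + 625} = \sqrt{1586}$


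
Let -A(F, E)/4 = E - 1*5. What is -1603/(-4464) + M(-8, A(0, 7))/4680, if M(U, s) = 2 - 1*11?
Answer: 103637/290160 ≈ 0.35717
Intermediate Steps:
A(F, E) = 20 - 4*E (A(F, E) = -4*(E - 1*5) = -4*(E - 5) = -4*(-5 + E) = 20 - 4*E)
M(U, s) = -9 (M(U, s) = 2 - 11 = -9)
-1603/(-4464) + M(-8, A(0, 7))/4680 = -1603/(-4464) - 9/4680 = -1603*(-1/4464) - 9*1/4680 = 1603/4464 - 1/520 = 103637/290160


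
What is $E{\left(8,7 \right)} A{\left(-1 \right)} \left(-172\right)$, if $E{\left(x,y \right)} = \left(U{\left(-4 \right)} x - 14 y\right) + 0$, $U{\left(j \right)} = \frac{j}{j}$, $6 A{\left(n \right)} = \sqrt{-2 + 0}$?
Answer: $2580 i \sqrt{2} \approx 3648.7 i$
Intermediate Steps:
$A{\left(n \right)} = \frac{i \sqrt{2}}{6}$ ($A{\left(n \right)} = \frac{\sqrt{-2 + 0}}{6} = \frac{\sqrt{-2}}{6} = \frac{i \sqrt{2}}{6}$)
$U{\left(j \right)} = 1$
$E{\left(x,y \right)} = x - 14 y$ ($E{\left(x,y \right)} = \left(1 x - 14 y\right) + 0 = \left(x - 14 y\right) + 0 = x - 14 y$)
$E{\left(8,7 \right)} A{\left(-1 \right)} \left(-172\right) = \left(8 - 98\right) \frac{i \sqrt{2}}{6} \left(-172\right) = - 90 \frac{i \sqrt{2}}{6} \left(-172\right) = - 15 i \sqrt{2} \left(-172\right) = 2580 i \sqrt{2}$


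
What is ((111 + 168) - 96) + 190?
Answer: 373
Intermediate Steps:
((111 + 168) - 96) + 190 = (279 - 96) + 190 = 183 + 190 = 373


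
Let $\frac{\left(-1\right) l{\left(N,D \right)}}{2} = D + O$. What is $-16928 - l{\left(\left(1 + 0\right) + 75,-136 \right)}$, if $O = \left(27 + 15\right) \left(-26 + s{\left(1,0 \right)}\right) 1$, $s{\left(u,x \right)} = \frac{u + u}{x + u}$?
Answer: $-19216$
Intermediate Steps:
$s{\left(u,x \right)} = \frac{2 u}{u + x}$
$O = -1008$ ($O = \left(27 + 15\right) \left(-26 + 2 \cdot 1 \frac{1}{1 + 0}\right) 1 = 42 \left(-26 + 2 \cdot 1 \cdot 1^{-1}\right) 1 = 42 \left(-26 + 2 \cdot 1 \cdot 1\right) 1 = 42 \left(-26 + 2\right) 1 = 42 \left(-24\right) 1 = \left(-1008\right) 1 = -1008$)
$l{\left(N,D \right)} = 2016 - 2 D$ ($l{\left(N,D \right)} = - 2 \left(D - 1008\right) = - 2 \left(-1008 + D\right) = 2016 - 2 D$)
$-16928 - l{\left(\left(1 + 0\right) + 75,-136 \right)} = -16928 - \left(2016 - -272\right) = -16928 - \left(2016 + 272\right) = -16928 - 2288 = -19216$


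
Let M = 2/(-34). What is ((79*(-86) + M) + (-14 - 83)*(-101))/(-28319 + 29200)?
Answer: 51050/14977 ≈ 3.4086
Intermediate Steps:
M = -1/17 (M = 2*(-1/34) = -1/17 ≈ -0.058824)
((79*(-86) + M) + (-14 - 83)*(-101))/(-28319 + 29200) = ((79*(-86) - 1/17) + (-14 - 83)*(-101))/(-28319 + 29200) = ((-6794 - 1/17) - 97*(-101))/881 = (-115499/17 + 9797)*(1/881) = (51050/17)*(1/881) = 51050/14977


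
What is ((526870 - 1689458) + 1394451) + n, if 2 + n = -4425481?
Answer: -4193620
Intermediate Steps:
n = -4425483 (n = -2 - 4425481 = -4425483)
((526870 - 1689458) + 1394451) + n = ((526870 - 1689458) + 1394451) - 4425483 = (-1162588 + 1394451) - 4425483 = 231863 - 4425483 = -4193620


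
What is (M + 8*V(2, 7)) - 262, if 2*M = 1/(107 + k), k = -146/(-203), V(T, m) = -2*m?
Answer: -16356313/43734 ≈ -374.00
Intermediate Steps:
k = 146/203 (k = -146*(-1/203) = 146/203 ≈ 0.71921)
M = 203/43734 (M = 1/(2*(107 + 146/203)) = 1/(2*(21867/203)) = (½)*(203/21867) = 203/43734 ≈ 0.0046417)
(M + 8*V(2, 7)) - 262 = (203/43734 + 8*(-2*7)) - 262 = (203/43734 + 8*(-14)) - 262 = (203/43734 - 112) - 262 = -4898005/43734 - 262 = -16356313/43734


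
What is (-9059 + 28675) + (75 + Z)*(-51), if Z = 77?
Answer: 11864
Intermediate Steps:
(-9059 + 28675) + (75 + Z)*(-51) = (-9059 + 28675) + (75 + 77)*(-51) = 19616 + 152*(-51) = 19616 - 7752 = 11864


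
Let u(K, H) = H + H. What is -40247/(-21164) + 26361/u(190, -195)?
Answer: -6951383/105820 ≈ -65.691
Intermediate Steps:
u(K, H) = 2*H
-40247/(-21164) + 26361/u(190, -195) = -40247/(-21164) + 26361/((2*(-195))) = -40247*(-1/21164) + 26361/(-390) = 40247/21164 + 26361*(-1/390) = 40247/21164 - 8787/130 = -6951383/105820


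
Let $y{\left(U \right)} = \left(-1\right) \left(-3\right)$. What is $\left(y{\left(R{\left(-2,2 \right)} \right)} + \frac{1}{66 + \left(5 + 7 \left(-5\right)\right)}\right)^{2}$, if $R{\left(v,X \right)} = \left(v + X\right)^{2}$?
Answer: $\frac{11881}{1296} \approx 9.1674$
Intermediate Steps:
$R{\left(v,X \right)} = \left(X + v\right)^{2}$
$y{\left(U \right)} = 3$
$\left(y{\left(R{\left(-2,2 \right)} \right)} + \frac{1}{66 + \left(5 + 7 \left(-5\right)\right)}\right)^{2} = \left(3 + \frac{1}{66 + \left(5 + 7 \left(-5\right)\right)}\right)^{2} = \left(3 + \frac{1}{66 + \left(5 - 35\right)}\right)^{2} = \left(3 + \frac{1}{66 - 30}\right)^{2} = \left(3 + \frac{1}{36}\right)^{2} = \left(\frac{109}{36}\right)^{2} = \frac{11881}{1296}$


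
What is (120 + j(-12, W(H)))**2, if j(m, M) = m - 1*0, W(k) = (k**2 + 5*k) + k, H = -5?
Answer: 11664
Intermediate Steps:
W(k) = k**2 + 6*k
j(m, M) = m (j(m, M) = m + 0 = m)
(120 + j(-12, W(H)))**2 = (120 - 12)**2 = 108**2 = 11664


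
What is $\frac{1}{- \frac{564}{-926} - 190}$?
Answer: $- \frac{463}{87688} \approx -0.0052801$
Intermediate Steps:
$\frac{1}{- \frac{564}{-926} - 190} = \frac{1}{\left(-564\right) \left(- \frac{1}{926}\right) - 190} = \frac{1}{\frac{282}{463} - 190} = \frac{1}{- \frac{87688}{463}} = - \frac{463}{87688}$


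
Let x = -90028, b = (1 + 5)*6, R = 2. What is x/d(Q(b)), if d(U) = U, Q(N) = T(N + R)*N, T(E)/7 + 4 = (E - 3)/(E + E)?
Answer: 1710532/16947 ≈ 100.93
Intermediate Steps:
T(E) = -28 + 7*(-3 + E)/(2*E) (T(E) = -28 + 7*((E - 3)/(E + E)) = -28 + 7*((-3 + E)/((2*E))) = -28 + 7*((-3 + E)*(1/(2*E))) = -28 + 7*((-3 + E)/(2*E)) = -28 + 7*(-3 + E)/(2*E))
b = 36 (b = 6*6 = 36)
Q(N) = 7*N*(-17 - 7*N)/(2*(2 + N)) (Q(N) = (7*(-3 - 7*(N + 2))/(2*(N + 2)))*N = (7*(-3 - 7*(2 + N))/(2*(2 + N)))*N = (7*(-3 + (-14 - 7*N))/(2*(2 + N)))*N = (7*(-17 - 7*N)/(2*(2 + N)))*N = 7*N*(-17 - 7*N)/(2*(2 + N)))
x/d(Q(b)) = -90028*(-(4 + 2*36)/(252*(17 + 7*36))) = -90028*(-(4 + 72)/(252*(17 + 252))) = -90028/((-7*36*269/76)) = -90028/((-7*36*1/76*269)) = -90028/(-16947/19) = -90028*(-19/16947) = 1710532/16947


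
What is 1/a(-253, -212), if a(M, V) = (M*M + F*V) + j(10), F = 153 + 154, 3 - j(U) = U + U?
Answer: -1/1092 ≈ -0.00091575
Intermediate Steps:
j(U) = 3 - 2*U (j(U) = 3 - (U + U) = 3 - 2*U)
F = 307
a(M, V) = -17 + M**2 + 307*V (a(M, V) = (M*M + 307*V) + (3 - 2*10) = (M**2 + 307*V) + (3 - 20) = (M**2 + 307*V) - 17 = -17 + M**2 + 307*V)
1/a(-253, -212) = 1/(-17 + (-253)**2 + 307*(-212)) = 1/(-17 + 64009 - 65084) = 1/(-1092) = -1/1092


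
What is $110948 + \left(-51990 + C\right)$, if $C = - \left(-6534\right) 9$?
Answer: $117764$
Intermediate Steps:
$C = 58806$ ($C = \left(-1\right) \left(-58806\right) = 58806$)
$110948 + \left(-51990 + C\right) = 110948 + \left(-51990 + 58806\right) = 110948 + 6816 = 117764$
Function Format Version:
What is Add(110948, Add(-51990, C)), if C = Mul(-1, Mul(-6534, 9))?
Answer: 117764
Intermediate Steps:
C = 58806 (C = Mul(-1, -58806) = 58806)
Add(110948, Add(-51990, C)) = Add(110948, Add(-51990, 58806)) = Add(110948, 6816) = 117764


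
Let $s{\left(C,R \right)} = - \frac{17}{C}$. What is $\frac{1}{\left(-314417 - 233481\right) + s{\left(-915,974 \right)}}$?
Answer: $- \frac{915}{501326653} \approx -1.8252 \cdot 10^{-6}$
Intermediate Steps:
$\frac{1}{\left(-314417 - 233481\right) + s{\left(-915,974 \right)}} = \frac{1}{\left(-314417 - 233481\right) - \frac{17}{-915}} = \frac{1}{-547898 - - \frac{17}{915}} = \frac{1}{-547898 + \frac{17}{915}} = \frac{1}{- \frac{501326653}{915}} = - \frac{915}{501326653}$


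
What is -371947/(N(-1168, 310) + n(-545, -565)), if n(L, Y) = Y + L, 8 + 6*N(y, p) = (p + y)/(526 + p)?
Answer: 84803916/253423 ≈ 334.63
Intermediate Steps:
N(y, p) = -4/3 + (p + y)/(6*(526 + p)) (N(y, p) = -4/3 + ((p + y)/(526 + p))/6 = -4/3 + (p + y)/(6*(526 + p)))
n(L, Y) = L + Y
-371947/(N(-1168, 310) + n(-545, -565)) = -371947/((-4208 - 1168 - 7*310)/(6*(526 + 310)) + (-545 - 565)) = -371947/((1/6)*(-4208 - 1168 - 2170)/836 - 1110) = -371947/((1/6)*(1/836)*(-7546) - 1110) = -371947/(-343/228 - 1110) = -371947/(-253423/228) = -371947*(-228/253423) = 84803916/253423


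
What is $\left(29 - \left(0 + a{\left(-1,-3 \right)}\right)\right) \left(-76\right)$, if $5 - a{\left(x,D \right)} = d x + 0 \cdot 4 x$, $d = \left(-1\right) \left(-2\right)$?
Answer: $-1672$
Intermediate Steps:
$d = 2$
$a{\left(x,D \right)} = 5 - 2 x$ ($a{\left(x,D \right)} = 5 - \left(2 x + 0 \cdot 4 x\right) = 5 - \left(2 x + 0 x\right) = 5 - \left(2 x + 0\right) = 5 - 2 x$)
$\left(29 - \left(0 + a{\left(-1,-3 \right)}\right)\right) \left(-76\right) = \left(29 - \left(0 + \left(5 - -2\right)\right)\right) \left(-76\right) = \left(29 - \left(0 + \left(5 + 2\right)\right)\right) \left(-76\right) = \left(29 - \left(0 + 7\right)\right) \left(-76\right) = \left(29 - 7\right) \left(-76\right) = 22 \left(-76\right) = -1672$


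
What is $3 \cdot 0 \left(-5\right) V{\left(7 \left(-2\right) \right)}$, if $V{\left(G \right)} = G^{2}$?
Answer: $0$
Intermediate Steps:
$3 \cdot 0 \left(-5\right) V{\left(7 \left(-2\right) \right)} = 3 \cdot 0 \left(-5\right) \left(7 \left(-2\right)\right)^{2} = 0 \left(-5\right) \left(-14\right)^{2} = 0 \cdot 196 = 0$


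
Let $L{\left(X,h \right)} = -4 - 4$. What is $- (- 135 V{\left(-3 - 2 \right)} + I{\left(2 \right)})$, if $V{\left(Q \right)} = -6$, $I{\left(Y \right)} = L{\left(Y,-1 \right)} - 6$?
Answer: $-796$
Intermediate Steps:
$L{\left(X,h \right)} = -8$
$I{\left(Y \right)} = -14$ ($I{\left(Y \right)} = -8 - 6 = -14$)
$- (- 135 V{\left(-3 - 2 \right)} + I{\left(2 \right)}) = - (\left(-135\right) \left(-6\right) - 14) = - (810 - 14) = \left(-1\right) 796 = -796$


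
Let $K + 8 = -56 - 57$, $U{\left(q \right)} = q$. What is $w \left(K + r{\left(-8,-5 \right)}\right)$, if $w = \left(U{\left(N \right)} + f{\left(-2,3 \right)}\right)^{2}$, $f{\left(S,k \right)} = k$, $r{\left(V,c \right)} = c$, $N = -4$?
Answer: $-126$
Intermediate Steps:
$w = 1$ ($w = \left(-4 + 3\right)^{2} = \left(-1\right)^{2} = 1$)
$K = -121$ ($K = -8 - 113 = -121$)
$w \left(K + r{\left(-8,-5 \right)}\right) = 1 \left(-121 - 5\right) = 1 \left(-126\right) = -126$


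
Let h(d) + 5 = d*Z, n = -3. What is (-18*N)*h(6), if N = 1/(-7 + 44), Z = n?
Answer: 414/37 ≈ 11.189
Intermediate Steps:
Z = -3
h(d) = -5 - 3*d (h(d) = -5 + d*(-3) = -5 - 3*d)
N = 1/37 ≈ 0.027027
(-18*N)*h(6) = (-18*1/37)*(-5 - 3*6) = -18*(-5 - 18)/37 = -18/37*(-23) = 414/37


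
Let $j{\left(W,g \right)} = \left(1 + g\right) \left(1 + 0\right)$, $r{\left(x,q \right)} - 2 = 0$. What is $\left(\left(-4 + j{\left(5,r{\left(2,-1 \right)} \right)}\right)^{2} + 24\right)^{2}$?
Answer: $625$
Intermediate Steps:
$r{\left(x,q \right)} = 2$ ($r{\left(x,q \right)} = 2 + 0 = 2$)
$j{\left(W,g \right)} = 1 + g$ ($j{\left(W,g \right)} = \left(1 + g\right) 1 = 1 + g$)
$\left(\left(-4 + j{\left(5,r{\left(2,-1 \right)} \right)}\right)^{2} + 24\right)^{2} = \left(\left(-4 + \left(1 + 2\right)\right)^{2} + 24\right)^{2} = \left(\left(-4 + 3\right)^{2} + 24\right)^{2} = \left(\left(-1\right)^{2} + 24\right)^{2} = \left(1 + 24\right)^{2} = 25^{2} = 625$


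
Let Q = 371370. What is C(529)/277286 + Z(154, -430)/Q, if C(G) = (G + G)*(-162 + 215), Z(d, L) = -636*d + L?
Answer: -1613382896/25743925455 ≈ -0.062670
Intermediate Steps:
Z(d, L) = L - 636*d
C(G) = 106*G (C(G) = (2*G)*53 = 106*G)
C(529)/277286 + Z(154, -430)/Q = (106*529)/277286 + (-430 - 636*154)/371370 = 56074*(1/277286) + (-430 - 97944)*(1/371370) = 28037/138643 - 98374*1/371370 = 28037/138643 - 49187/185685 = -1613382896/25743925455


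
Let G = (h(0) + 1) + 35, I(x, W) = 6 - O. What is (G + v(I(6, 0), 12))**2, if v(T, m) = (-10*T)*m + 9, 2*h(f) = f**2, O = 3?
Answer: 99225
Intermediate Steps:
I(x, W) = 3 (I(x, W) = 6 - 1*3 = 6 - 3 = 3)
h(f) = f**2/2
v(T, m) = 9 - 10*T*m (v(T, m) = -10*T*m + 9 = 9 - 10*T*m)
G = 36 (G = ((1/2)*0**2 + 1) + 35 = ((1/2)*0 + 1) + 35 = (0 + 1) + 35 = 1 + 35 = 36)
(G + v(I(6, 0), 12))**2 = (36 + (9 - 10*3*12))**2 = (36 + (9 - 360))**2 = (36 - 351)**2 = (-315)**2 = 99225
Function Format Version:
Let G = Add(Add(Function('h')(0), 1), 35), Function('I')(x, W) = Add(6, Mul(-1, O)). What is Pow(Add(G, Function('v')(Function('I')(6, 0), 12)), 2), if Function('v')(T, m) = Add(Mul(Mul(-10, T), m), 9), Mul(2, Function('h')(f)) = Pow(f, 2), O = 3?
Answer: 99225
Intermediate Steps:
Function('I')(x, W) = 3 (Function('I')(x, W) = Add(6, Mul(-1, 3)) = Add(6, -3) = 3)
Function('h')(f) = Mul(Rational(1, 2), Pow(f, 2))
Function('v')(T, m) = Add(9, Mul(-10, T, m)) (Function('v')(T, m) = Add(Mul(-10, T, m), 9) = Add(9, Mul(-10, T, m)))
G = 36 (G = Add(Add(Mul(Rational(1, 2), Pow(0, 2)), 1), 35) = Add(Add(Mul(Rational(1, 2), 0), 1), 35) = Add(Add(0, 1), 35) = Add(1, 35) = 36)
Pow(Add(G, Function('v')(Function('I')(6, 0), 12)), 2) = Pow(Add(36, Add(9, Mul(-10, 3, 12))), 2) = Pow(Add(36, Add(9, -360)), 2) = Pow(Add(36, -351), 2) = Pow(-315, 2) = 99225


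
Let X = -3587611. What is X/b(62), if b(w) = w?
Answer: -3587611/62 ≈ -57865.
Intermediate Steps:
X/b(62) = -3587611/62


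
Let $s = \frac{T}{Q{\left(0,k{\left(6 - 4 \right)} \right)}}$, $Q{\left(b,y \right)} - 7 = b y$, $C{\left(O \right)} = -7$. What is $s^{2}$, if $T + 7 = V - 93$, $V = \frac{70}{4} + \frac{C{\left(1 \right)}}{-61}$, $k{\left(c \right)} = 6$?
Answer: $\frac{101022601}{729316} \approx 138.52$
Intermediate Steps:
$V = \frac{2149}{122}$ ($V = \frac{70}{4} - \frac{7}{-61} = 70 \cdot \frac{1}{4} - - \frac{7}{61} = \frac{35}{2} + \frac{7}{61} = \frac{2149}{122} \approx 17.615$)
$Q{\left(b,y \right)} = 7 + b y$
$T = - \frac{10051}{122}$ ($T = -7 + \left(\frac{2149}{122} - 93\right) = -7 - \frac{9197}{122} = - \frac{10051}{122} \approx -82.385$)
$s = - \frac{10051}{854}$ ($s = - \frac{10051}{122 \left(7 + 0 \cdot 6\right)} = - \frac{10051}{122 \left(7 + 0\right)} = - \frac{10051}{122 \cdot 7} = \left(- \frac{10051}{122}\right) \frac{1}{7} = - \frac{10051}{854} \approx -11.769$)
$s^{2} = \left(- \frac{10051}{854}\right)^{2} = \frac{101022601}{729316}$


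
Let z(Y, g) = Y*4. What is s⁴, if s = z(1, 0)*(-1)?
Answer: 256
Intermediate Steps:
z(Y, g) = 4*Y
s = -4 (s = (4*1)*(-1) = 4*(-1) = -4)
s⁴ = (-4)⁴ = 256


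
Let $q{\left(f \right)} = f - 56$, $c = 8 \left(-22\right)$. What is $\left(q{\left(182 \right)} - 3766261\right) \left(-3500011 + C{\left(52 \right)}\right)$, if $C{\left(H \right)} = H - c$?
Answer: $13180655248705$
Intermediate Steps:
$c = -176$
$C{\left(H \right)} = 176 + H$ ($C{\left(H \right)} = H - -176 = H + 176 = 176 + H$)
$q{\left(f \right)} = -56 + f$ ($q{\left(f \right)} = f - 56 = -56 + f$)
$\left(q{\left(182 \right)} - 3766261\right) \left(-3500011 + C{\left(52 \right)}\right) = \left(\left(-56 + 182\right) - 3766261\right) \left(-3500011 + \left(176 + 52\right)\right) = \left(126 - 3766261\right) \left(-3500011 + 228\right) = \left(-3766135\right) \left(-3499783\right) = 13180655248705$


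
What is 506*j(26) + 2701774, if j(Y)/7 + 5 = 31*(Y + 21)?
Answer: 7844758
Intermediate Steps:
j(Y) = 4522 + 217*Y (j(Y) = -35 + 7*(31*(Y + 21)) = -35 + 7*(31*(21 + Y)) = -35 + 7*(651 + 31*Y) = -35 + (4557 + 217*Y) = 4522 + 217*Y)
506*j(26) + 2701774 = 506*(4522 + 217*26) + 2701774 = 506*(4522 + 5642) + 2701774 = 506*10164 + 2701774 = 5142984 + 2701774 = 7844758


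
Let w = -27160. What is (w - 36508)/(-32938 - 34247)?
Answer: 63668/67185 ≈ 0.94765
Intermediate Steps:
(w - 36508)/(-32938 - 34247) = (-27160 - 36508)/(-32938 - 34247) = -63668/(-67185) = -63668*(-1/67185) = 63668/67185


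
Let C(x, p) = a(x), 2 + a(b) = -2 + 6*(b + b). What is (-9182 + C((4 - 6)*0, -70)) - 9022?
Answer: -18208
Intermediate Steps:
a(b) = -4 + 12*b (a(b) = -2 + (-2 + 6*(b + b)) = -2 + (-2 + 6*(2*b)) = -2 + (-2 + 12*b) = -4 + 12*b)
C(x, p) = -4 + 12*x
(-9182 + C((4 - 6)*0, -70)) - 9022 = (-9182 + (-4 + 12*((4 - 6)*0))) - 9022 = (-9182 + (-4 + 12*(-2*0))) - 9022 = (-9182 + (-4 + 12*0)) - 9022 = (-9182 + (-4 + 0)) - 9022 = (-9182 - 4) - 9022 = -9186 - 9022 = -18208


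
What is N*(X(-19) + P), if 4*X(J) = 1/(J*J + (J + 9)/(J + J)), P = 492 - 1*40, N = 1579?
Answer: 19595596849/27456 ≈ 7.1371e+5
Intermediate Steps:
P = 452 (P = 492 - 40 = 452)
X(J) = 1/(4*(J² + (9 + J)/(2*J))) (X(J) = 1/(4*(J*J + (J + 9)/(J + J))) = 1/(4*(J² + (9 + J)/((2*J)))) = 1/(4*(J² + (9 + J)*(1/(2*J)))) = 1/(4*(J² + (9 + J)/(2*J))))
N*(X(-19) + P) = 1579*((½)*(-19)/(9 - 19 + 2*(-19)³) + 452) = 1579*((½)*(-19)/(9 - 19 + 2*(-6859)) + 452) = 1579*((½)*(-19)/(9 - 19 - 13718) + 452) = 1579*((½)*(-19)/(-13728) + 452) = 1579*((½)*(-19)*(-1/13728) + 452) = 1579*(19/27456 + 452) = 1579*(12410131/27456) = 19595596849/27456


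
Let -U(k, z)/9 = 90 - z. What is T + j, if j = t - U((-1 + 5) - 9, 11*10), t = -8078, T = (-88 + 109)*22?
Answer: -7796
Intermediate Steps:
T = 462 (T = 21*22 = 462)
U(k, z) = -810 + 9*z (U(k, z) = -9*(90 - z) = -810 + 9*z)
j = -8258 (j = -8078 - (-810 + 9*(11*10)) = -8078 - (-810 + 9*110) = -8078 - (-810 + 990) = -8078 - 1*180 = -8078 - 180 = -8258)
T + j = 462 - 8258 = -7796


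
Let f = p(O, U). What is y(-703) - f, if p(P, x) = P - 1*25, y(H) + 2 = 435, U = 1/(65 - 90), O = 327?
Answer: 131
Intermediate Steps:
U = -1/25 (U = 1/(-25) = -1/25 ≈ -0.040000)
y(H) = 433 (y(H) = -2 + 435 = 433)
p(P, x) = -25 + P (p(P, x) = P - 25 = -25 + P)
f = 302 (f = -25 + 327 = 302)
y(-703) - f = 433 - 1*302 = 433 - 302 = 131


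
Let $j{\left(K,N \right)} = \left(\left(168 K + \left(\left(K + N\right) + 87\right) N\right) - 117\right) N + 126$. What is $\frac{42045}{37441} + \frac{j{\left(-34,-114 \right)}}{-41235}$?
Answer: $\frac{2176938753}{514626545} \approx 4.2301$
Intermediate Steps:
$j{\left(K,N \right)} = 126 + N \left(-117 + 168 K + N \left(87 + K + N\right)\right)$ ($j{\left(K,N \right)} = \left(\left(168 K + \left(87 + K + N\right) N\right) - 117\right) N + 126 = \left(\left(168 K + N \left(87 + K + N\right)\right) - 117\right) N + 126 = \left(-117 + 168 K + N \left(87 + K + N\right)\right) N + 126 = N \left(-117 + 168 K + N \left(87 + K + N\right)\right) + 126 = 126 + N \left(-117 + 168 K + N \left(87 + K + N\right)\right)$)
$\frac{42045}{37441} + \frac{j{\left(-34,-114 \right)}}{-41235} = \frac{42045}{37441} + \frac{126 + \left(-114\right)^{3} - -13338 + 87 \left(-114\right)^{2} - 34 \left(-114\right)^{2} + 168 \left(-34\right) \left(-114\right)}{-41235} = 42045 \cdot \frac{1}{37441} + \left(126 - 1481544 + 13338 + 87 \cdot 12996 - 441864 + 651168\right) \left(- \frac{1}{41235}\right) = \frac{42045}{37441} + \left(126 - 1481544 + 13338 + 1130652 - 441864 + 651168\right) \left(- \frac{1}{41235}\right) = \frac{42045}{37441} - - \frac{42708}{13745} = \frac{42045}{37441} + \frac{42708}{13745} = \frac{2176938753}{514626545}$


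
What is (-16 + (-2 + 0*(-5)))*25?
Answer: -450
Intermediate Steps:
(-16 + (-2 + 0*(-5)))*25 = (-16 + (-2 + 0))*25 = (-16 - 2)*25 = -18*25 = -450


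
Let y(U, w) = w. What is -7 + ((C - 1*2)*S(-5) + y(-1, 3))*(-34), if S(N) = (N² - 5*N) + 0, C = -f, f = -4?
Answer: -3509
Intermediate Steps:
C = 4 (C = -1*(-4) = 4)
S(N) = N² - 5*N
-7 + ((C - 1*2)*S(-5) + y(-1, 3))*(-34) = -7 + ((4 - 1*2)*(-5*(-5 - 5)) + 3)*(-34) = -7 + ((4 - 2)*(-5*(-10)) + 3)*(-34) = -7 + (2*50 + 3)*(-34) = -7 + (100 + 3)*(-34) = -7 + 103*(-34) = -7 - 3502 = -3509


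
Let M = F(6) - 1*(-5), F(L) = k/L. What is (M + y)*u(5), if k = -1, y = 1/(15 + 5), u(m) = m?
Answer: 293/12 ≈ 24.417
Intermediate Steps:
y = 1/20 ≈ 0.050000
F(L) = -1/L
M = 29/6 (M = -1/6 - 1*(-5) = -1*1/6 + 5 = -1/6 + 5 = 29/6 ≈ 4.8333)
(M + y)*u(5) = (29/6 + 1/20)*5 = (293/60)*5 = 293/12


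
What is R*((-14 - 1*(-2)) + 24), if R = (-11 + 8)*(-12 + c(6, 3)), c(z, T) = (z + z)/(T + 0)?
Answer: 288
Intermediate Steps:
c(z, T) = 2*z/T (c(z, T) = (2*z)/T = 2*z/T)
R = 24 (R = (-11 + 8)*(-12 + 2*6/3) = -3*(-12 + 2*6*(1/3)) = -3*(-12 + 4) = -3*(-8) = 24)
R*((-14 - 1*(-2)) + 24) = 24*((-14 - 1*(-2)) + 24) = 24*((-14 + 2) + 24) = 24*(-12 + 24) = 24*12 = 288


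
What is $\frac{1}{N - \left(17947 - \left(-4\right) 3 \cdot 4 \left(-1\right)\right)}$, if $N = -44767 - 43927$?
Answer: $- \frac{1}{106593} \approx -9.3815 \cdot 10^{-6}$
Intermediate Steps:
$N = -88694$ ($N = -44767 - 43927 = -88694$)
$\frac{1}{N - \left(17947 - \left(-4\right) 3 \cdot 4 \left(-1\right)\right)} = \frac{1}{-88694 - \left(17947 - \left(-4\right) 3 \cdot 4 \left(-1\right)\right)} = \frac{1}{-88694 - 17899} = \frac{1}{-106593} = - \frac{1}{106593}$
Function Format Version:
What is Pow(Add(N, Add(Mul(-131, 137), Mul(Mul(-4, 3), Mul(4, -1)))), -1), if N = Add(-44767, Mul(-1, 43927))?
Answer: Rational(-1, 106593) ≈ -9.3815e-6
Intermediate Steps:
N = -88694 (N = Add(-44767, -43927) = -88694)
Pow(Add(N, Add(Mul(-131, 137), Mul(Mul(-4, 3), Mul(4, -1)))), -1) = Pow(Add(-88694, Add(Mul(-131, 137), Mul(Mul(-4, 3), Mul(4, -1)))), -1) = Pow(Add(-88694, Add(-17947, Mul(-12, -4))), -1) = Pow(Add(-88694, Add(-17947, 48)), -1) = Pow(Add(-88694, -17899), -1) = Pow(-106593, -1) = Rational(-1, 106593)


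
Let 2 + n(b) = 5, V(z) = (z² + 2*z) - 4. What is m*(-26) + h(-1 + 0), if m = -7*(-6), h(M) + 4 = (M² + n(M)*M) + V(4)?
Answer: -1078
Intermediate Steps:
V(z) = -4 + z² + 2*z
n(b) = 3 (n(b) = -2 + 5 = 3)
h(M) = 16 + M² + 3*M (h(M) = -4 + ((M² + 3*M) + (-4 + 4² + 2*4)) = -4 + ((M² + 3*M) + (-4 + 16 + 8)) = -4 + ((M² + 3*M) + 20) = -4 + (20 + M² + 3*M) = 16 + M² + 3*M)
m = 42
m*(-26) + h(-1 + 0) = 42*(-26) + (16 + (-1 + 0)² + 3*(-1 + 0)) = -1092 + (16 + (-1)² + 3*(-1)) = -1092 + (16 + 1 - 3) = -1092 + 14 = -1078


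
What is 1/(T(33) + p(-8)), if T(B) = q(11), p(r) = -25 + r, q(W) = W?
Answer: -1/22 ≈ -0.045455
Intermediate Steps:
T(B) = 11
1/(T(33) + p(-8)) = 1/(11 + (-25 - 8)) = 1/(11 - 33) = 1/(-22) = -1/22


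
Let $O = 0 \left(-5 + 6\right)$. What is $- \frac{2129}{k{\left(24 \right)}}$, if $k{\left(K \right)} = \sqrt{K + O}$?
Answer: $- \frac{2129 \sqrt{6}}{12} \approx -434.58$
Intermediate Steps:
$O = 0$ ($O = 0 \cdot 1 = 0$)
$k{\left(K \right)} = \sqrt{K}$ ($k{\left(K \right)} = \sqrt{K + 0} = \sqrt{K}$)
$- \frac{2129}{k{\left(24 \right)}} = - \frac{2129}{\sqrt{24}} = - \frac{2129}{2 \sqrt{6}} = - 2129 \frac{\sqrt{6}}{12} = - \frac{2129 \sqrt{6}}{12}$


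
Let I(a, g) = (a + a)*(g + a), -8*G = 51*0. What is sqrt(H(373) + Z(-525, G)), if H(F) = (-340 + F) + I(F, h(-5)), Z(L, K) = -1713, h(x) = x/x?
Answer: 2*sqrt(69331) ≈ 526.62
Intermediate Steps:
G = 0 (G = -51*0/8 = -1/8*0 = 0)
h(x) = 1
I(a, g) = 2*a*(a + g) (I(a, g) = (2*a)*(a + g) = 2*a*(a + g))
H(F) = -340 + F + 2*F*(1 + F) (H(F) = (-340 + F) + 2*F*(F + 1) = (-340 + F) + 2*F*(1 + F) = -340 + F + 2*F*(1 + F))
sqrt(H(373) + Z(-525, G)) = sqrt((-340 + 373 + 2*373*(1 + 373)) - 1713) = sqrt((-340 + 373 + 2*373*374) - 1713) = sqrt((-340 + 373 + 279004) - 1713) = sqrt(279037 - 1713) = sqrt(277324) = 2*sqrt(69331)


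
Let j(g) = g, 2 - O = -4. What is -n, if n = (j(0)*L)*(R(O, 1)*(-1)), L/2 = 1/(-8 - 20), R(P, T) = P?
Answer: 0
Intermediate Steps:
O = 6 (O = 2 - 1*(-4) = 2 + 4 = 6)
L = -1/14 (L = 2/(-8 - 20) = 2/(-28) = 2*(-1/28) = -1/14 ≈ -0.071429)
n = 0 (n = (0*(-1/14))*(6*(-1)) = 0*(-6) = 0)
-n = -1*0 = 0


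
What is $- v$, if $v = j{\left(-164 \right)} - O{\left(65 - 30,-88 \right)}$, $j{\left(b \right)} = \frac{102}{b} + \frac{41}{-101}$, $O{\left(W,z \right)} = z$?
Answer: $- \frac{720303}{8282} \approx -86.972$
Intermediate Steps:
$j{\left(b \right)} = - \frac{41}{101} + \frac{102}{b}$ ($j{\left(b \right)} = \frac{102}{b} + 41 \left(- \frac{1}{101}\right) = \frac{102}{b} - \frac{41}{101} = - \frac{41}{101} + \frac{102}{b}$)
$v = \frac{720303}{8282}$ ($v = \left(- \frac{41}{101} + \frac{102}{-164}\right) - -88 = \left(- \frac{41}{101} + 102 \left(- \frac{1}{164}\right)\right) + 88 = \left(- \frac{41}{101} - \frac{51}{82}\right) + 88 = - \frac{8513}{8282} + 88 = \frac{720303}{8282} \approx 86.972$)
$- v = \left(-1\right) \frac{720303}{8282} = - \frac{720303}{8282}$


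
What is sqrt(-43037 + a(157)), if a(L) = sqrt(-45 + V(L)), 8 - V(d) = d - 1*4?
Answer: sqrt(-43037 + I*sqrt(190)) ≈ 0.0332 + 207.45*I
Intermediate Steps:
V(d) = 12 - d (V(d) = 8 - (d - 1*4) = 8 - (d - 4) = 8 - (-4 + d) = 8 + (4 - d) = 12 - d)
a(L) = sqrt(-33 - L) (a(L) = sqrt(-45 + (12 - L)) = sqrt(-33 - L))
sqrt(-43037 + a(157)) = sqrt(-43037 + sqrt(-33 - 1*157)) = sqrt(-43037 + sqrt(-33 - 157)) = sqrt(-43037 + sqrt(-190)) = sqrt(-43037 + I*sqrt(190))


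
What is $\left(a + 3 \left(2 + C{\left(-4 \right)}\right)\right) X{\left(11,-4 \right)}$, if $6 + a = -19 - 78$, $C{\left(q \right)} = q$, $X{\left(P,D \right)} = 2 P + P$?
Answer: $-3597$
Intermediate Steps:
$X{\left(P,D \right)} = 3 P$
$a = -103$ ($a = -6 - 97 = -103$)
$\left(a + 3 \left(2 + C{\left(-4 \right)}\right)\right) X{\left(11,-4 \right)} = \left(-103 + 3 \left(2 - 4\right)\right) 3 \cdot 11 = \left(-103 + 3 \left(-2\right)\right) 33 = \left(-103 - 6\right) 33 = \left(-109\right) 33 = -3597$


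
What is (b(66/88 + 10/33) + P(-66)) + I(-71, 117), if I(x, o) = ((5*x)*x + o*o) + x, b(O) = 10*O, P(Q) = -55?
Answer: 2559383/66 ≈ 38779.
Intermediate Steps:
I(x, o) = x + o**2 + 5*x**2 (I(x, o) = (5*x**2 + o**2) + x = (o**2 + 5*x**2) + x = x + o**2 + 5*x**2)
(b(66/88 + 10/33) + P(-66)) + I(-71, 117) = (10*(66/88 + 10/33) - 55) + (-71 + 117**2 + 5*(-71)**2) = (10*(66*(1/88) + 10*(1/33)) - 55) + (-71 + 13689 + 5*5041) = (10*(3/4 + 10/33) - 55) + (-71 + 13689 + 25205) = (10*(139/132) - 55) + 38823 = (695/66 - 55) + 38823 = -2935/66 + 38823 = 2559383/66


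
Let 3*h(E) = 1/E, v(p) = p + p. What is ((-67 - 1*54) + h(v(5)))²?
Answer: 13169641/900 ≈ 14633.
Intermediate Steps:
v(p) = 2*p
h(E) = 1/(3*E)
((-67 - 1*54) + h(v(5)))² = ((-67 - 1*54) + 1/(3*((2*5))))² = ((-67 - 54) + (⅓)/10)² = (-121 + (⅓)*(⅒))² = (-121 + 1/30)² = (-3629/30)² = 13169641/900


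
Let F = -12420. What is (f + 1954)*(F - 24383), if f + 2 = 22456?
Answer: -898287624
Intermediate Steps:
f = 22454 (f = -2 + 22456 = 22454)
(f + 1954)*(F - 24383) = (22454 + 1954)*(-12420 - 24383) = 24408*(-36803) = -898287624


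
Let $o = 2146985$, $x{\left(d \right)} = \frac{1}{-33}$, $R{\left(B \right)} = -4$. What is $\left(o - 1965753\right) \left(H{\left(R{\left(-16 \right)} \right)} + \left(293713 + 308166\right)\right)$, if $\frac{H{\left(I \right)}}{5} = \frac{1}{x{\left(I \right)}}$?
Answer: $109049831648$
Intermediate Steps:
$x{\left(d \right)} = - \frac{1}{33}$
$H{\left(I \right)} = -165$ ($H{\left(I \right)} = \frac{5}{- \frac{1}{33}} = 5 \left(-33\right) = -165$)
$\left(o - 1965753\right) \left(H{\left(R{\left(-16 \right)} \right)} + \left(293713 + 308166\right)\right) = \left(2146985 - 1965753\right) \left(-165 + \left(293713 + 308166\right)\right) = 181232 \left(-165 + 601879\right) = 181232 \cdot 601714 = 109049831648$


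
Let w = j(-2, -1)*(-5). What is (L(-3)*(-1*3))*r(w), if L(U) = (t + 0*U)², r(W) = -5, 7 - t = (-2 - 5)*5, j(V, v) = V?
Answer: 26460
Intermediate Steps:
t = 42 (t = 7 - (-2 - 5)*5 = 7 - (-7)*5 = 7 - 1*(-35) = 7 + 35 = 42)
w = 10 (w = -2*(-5) = 10)
L(U) = 1764 (L(U) = (42 + 0*U)² = (42 + 0)² = 42² = 1764)
(L(-3)*(-1*3))*r(w) = (1764*(-1*3))*(-5) = (1764*(-3))*(-5) = -5292*(-5) = 26460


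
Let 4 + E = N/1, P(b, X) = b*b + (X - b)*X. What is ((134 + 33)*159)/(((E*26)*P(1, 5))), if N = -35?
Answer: -8851/7098 ≈ -1.2470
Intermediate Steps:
P(b, X) = b² + X*(X - b)
E = -39 (E = -4 - 35/1 = -4 - 35*1 = -4 - 35 = -39)
((134 + 33)*159)/(((E*26)*P(1, 5))) = ((134 + 33)*159)/(((-39*26)*(5² + 1² - 1*5*1))) = (167*159)/((-1014*(25 + 1 - 5))) = 26553/((-1014*21)) = 26553/(-21294) = 26553*(-1/21294) = -8851/7098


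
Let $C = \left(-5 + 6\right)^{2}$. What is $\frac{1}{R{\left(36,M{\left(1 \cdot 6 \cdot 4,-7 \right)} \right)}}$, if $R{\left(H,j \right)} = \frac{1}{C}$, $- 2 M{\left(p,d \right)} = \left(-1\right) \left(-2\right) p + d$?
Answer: $1$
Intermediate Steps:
$C = 1$ ($C = 1^{2} = 1$)
$M{\left(p,d \right)} = - p - \frac{d}{2}$ ($M{\left(p,d \right)} = - \frac{\left(-1\right) \left(-2\right) p + d}{2} = - \frac{2 p + d}{2} = - \frac{d + 2 p}{2} = - p - \frac{d}{2}$)
$R{\left(H,j \right)} = 1$ ($R{\left(H,j \right)} = 1^{-1} = 1$)
$\frac{1}{R{\left(36,M{\left(1 \cdot 6 \cdot 4,-7 \right)} \right)}} = 1^{-1} = 1$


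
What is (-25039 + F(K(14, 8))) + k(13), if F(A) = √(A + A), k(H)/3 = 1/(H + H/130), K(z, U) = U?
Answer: -3279555/131 ≈ -25035.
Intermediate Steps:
k(H) = 390/(131*H) (k(H) = 3/(H + H/130) = 3/((131*H/130)) = 3*(130/(131*H)) = 390/(131*H))
F(A) = √2*√A (F(A) = √(2*A) = √2*√A)
(-25039 + F(K(14, 8))) + k(13) = (-25039 + √2*√8) + (390/131)/13 = (-25039 + √2*(2*√2)) + (390/131)*(1/13) = (-25039 + 4) + 30/131 = -25035 + 30/131 = -3279555/131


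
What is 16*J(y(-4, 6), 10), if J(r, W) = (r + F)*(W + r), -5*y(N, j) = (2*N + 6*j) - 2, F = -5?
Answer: -19584/25 ≈ -783.36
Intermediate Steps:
y(N, j) = ⅖ - 6*j/5 - 2*N/5 (y(N, j) = -((2*N + 6*j) - 2)/5 = -(-2 + 2*N + 6*j)/5 = ⅖ - 6*j/5 - 2*N/5)
J(r, W) = (-5 + r)*(W + r) (J(r, W) = (r - 5)*(W + r) = (-5 + r)*(W + r))
16*J(y(-4, 6), 10) = 16*((⅖ - 6/5*6 - ⅖*(-4))² - 5*10 - 5*(⅖ - 6/5*6 - ⅖*(-4)) + 10*(⅖ - 6/5*6 - ⅖*(-4))) = 16*((⅖ - 36/5 + 8/5)² - 50 - 5*(⅖ - 36/5 + 8/5) + 10*(⅖ - 36/5 + 8/5)) = 16*((-26/5)² - 50 - 5*(-26/5) + 10*(-26/5)) = 16*(676/25 - 50 + 26 - 52) = 16*(-1224/25) = -19584/25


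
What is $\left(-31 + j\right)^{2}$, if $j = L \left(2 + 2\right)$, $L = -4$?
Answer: $2209$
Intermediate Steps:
$j = -16$ ($j = - 4 \left(2 + 2\right) = \left(-4\right) 4 = -16$)
$\left(-31 + j\right)^{2} = \left(-31 - 16\right)^{2} = \left(-47\right)^{2} = 2209$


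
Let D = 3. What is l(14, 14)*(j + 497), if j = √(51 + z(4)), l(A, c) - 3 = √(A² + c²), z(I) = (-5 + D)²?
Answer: (3 + 14*√2)*(497 + √55) ≈ 11500.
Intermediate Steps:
z(I) = 4 (z(I) = (-5 + 3)² = (-2)² = 4)
l(A, c) = 3 + √(A² + c²)
j = √55 (j = √(51 + 4) = √55 ≈ 7.4162)
l(14, 14)*(j + 497) = (3 + √(14² + 14²))*(√55 + 497) = (3 + √(196 + 196))*(497 + √55) = (3 + √392)*(497 + √55) = (3 + 14*√2)*(497 + √55)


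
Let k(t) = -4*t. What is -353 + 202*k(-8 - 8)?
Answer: 12575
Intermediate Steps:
-353 + 202*k(-8 - 8) = -353 + 202*(-4*(-8 - 8)) = -353 + 202*(-4*(-16)) = -353 + 202*64 = -353 + 12928 = 12575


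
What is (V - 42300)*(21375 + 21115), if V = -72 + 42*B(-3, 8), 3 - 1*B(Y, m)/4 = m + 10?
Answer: -1907461080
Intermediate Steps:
B(Y, m) = -28 - 4*m (B(Y, m) = 12 - 4*(m + 10) = 12 - 4*(10 + m) = 12 + (-40 - 4*m) = -28 - 4*m)
V = -2592 (V = -72 + 42*(-28 - 4*8) = -72 + 42*(-28 - 32) = -72 + 42*(-60) = -72 - 2520 = -2592)
(V - 42300)*(21375 + 21115) = (-2592 - 42300)*(21375 + 21115) = -44892*42490 = -1907461080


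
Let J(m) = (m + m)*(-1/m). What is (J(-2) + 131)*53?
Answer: 6837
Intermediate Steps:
J(m) = -2 (J(m) = (2*m)*(-1/m) = -2)
(J(-2) + 131)*53 = (-2 + 131)*53 = 129*53 = 6837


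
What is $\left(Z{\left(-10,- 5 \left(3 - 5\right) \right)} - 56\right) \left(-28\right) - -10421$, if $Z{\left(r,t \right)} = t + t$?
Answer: $11429$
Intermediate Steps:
$Z{\left(r,t \right)} = 2 t$
$\left(Z{\left(-10,- 5 \left(3 - 5\right) \right)} - 56\right) \left(-28\right) - -10421 = \left(2 \left(- 5 \left(3 - 5\right)\right) - 56\right) \left(-28\right) - -10421 = \left(2 \left(\left(-5\right) \left(-2\right)\right) - 56\right) \left(-28\right) + 10421 = \left(2 \cdot 10 - 56\right) \left(-28\right) + 10421 = \left(20 - 56\right) \left(-28\right) + 10421 = \left(-36\right) \left(-28\right) + 10421 = 1008 + 10421 = 11429$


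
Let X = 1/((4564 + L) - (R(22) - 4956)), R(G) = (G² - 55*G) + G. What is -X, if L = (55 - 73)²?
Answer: -1/10548 ≈ -9.4805e-5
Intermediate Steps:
L = 324 (L = (-18)² = 324)
R(G) = G² - 54*G
X = 1/10548 (X = 1/((4564 + 324) - (22*(-54 + 22) - 4956)) = 1/(4888 - (22*(-32) - 4956)) = 1/(4888 - (-704 - 4956)) = 1/(4888 - 1*(-5660)) = 1/(4888 + 5660) = 1/10548 ≈ 9.4805e-5)
-X = -1*1/10548 = -1/10548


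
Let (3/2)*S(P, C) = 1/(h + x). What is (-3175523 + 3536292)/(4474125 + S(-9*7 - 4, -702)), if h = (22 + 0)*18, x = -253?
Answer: 154769901/1919399627 ≈ 0.080635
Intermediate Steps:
h = 396 (h = 22*18 = 396)
S(P, C) = 2/429 (S(P, C) = 2/(3*(396 - 253)) = (2/3)/143 = (2/3)*(1/143) = 2/429)
(-3175523 + 3536292)/(4474125 + S(-9*7 - 4, -702)) = (-3175523 + 3536292)/(4474125 + 2/429) = 360769/(1919399627/429) = 360769*(429/1919399627) = 154769901/1919399627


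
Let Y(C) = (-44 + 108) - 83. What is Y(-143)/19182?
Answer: -19/19182 ≈ -0.00099051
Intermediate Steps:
Y(C) = -19 (Y(C) = 64 - 83 = -19)
Y(-143)/19182 = -19/19182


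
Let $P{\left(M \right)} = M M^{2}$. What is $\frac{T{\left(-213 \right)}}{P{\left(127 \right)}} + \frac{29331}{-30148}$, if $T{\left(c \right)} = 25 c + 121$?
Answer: $- \frac{60238011965}{61754650684} \approx -0.97544$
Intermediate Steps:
$P{\left(M \right)} = M^{3}$
$T{\left(c \right)} = 121 + 25 c$
$\frac{T{\left(-213 \right)}}{P{\left(127 \right)}} + \frac{29331}{-30148} = \frac{121 + 25 \left(-213\right)}{127^{3}} + \frac{29331}{-30148} = \frac{121 - 5325}{2048383} + 29331 \left(- \frac{1}{30148}\right) = \left(-5204\right) \frac{1}{2048383} - \frac{29331}{30148} = - \frac{5204}{2048383} - \frac{29331}{30148} = - \frac{60238011965}{61754650684}$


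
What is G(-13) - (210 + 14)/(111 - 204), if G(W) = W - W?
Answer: 224/93 ≈ 2.4086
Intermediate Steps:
G(W) = 0
G(-13) - (210 + 14)/(111 - 204) = 0 - (210 + 14)/(111 - 204) = 0 - 224/(-93) = 0 - 224*(-1)/93 = 0 - 1*(-224/93) = 0 + 224/93 = 224/93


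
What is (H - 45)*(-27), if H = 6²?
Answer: 243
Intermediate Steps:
H = 36
(H - 45)*(-27) = (36 - 45)*(-27) = -9*(-27) = 243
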